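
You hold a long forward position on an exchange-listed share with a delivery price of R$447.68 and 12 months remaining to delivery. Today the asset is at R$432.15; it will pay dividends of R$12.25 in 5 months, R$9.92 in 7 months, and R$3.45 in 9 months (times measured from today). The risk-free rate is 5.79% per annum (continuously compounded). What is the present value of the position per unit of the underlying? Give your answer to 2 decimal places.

-R$15.20

PV(remaining dividends) I = 12.25·e^(−0.0579·5/12) + 9.92·e^(−0.0579·7/12) + 3.45·e^(−0.0579·9/12) = 24.8519
Current forward F = (S − I)·e^(rT) = (432.15 − 24.8519)·e^(0.0579·12/12) = 407.2981 × 1.059609 = 431.5767
Value (long) = (F − K)·e^(−rT) = (431.5767 − 447.68) × 0.943744 = -15.1974
Value = -R$15.20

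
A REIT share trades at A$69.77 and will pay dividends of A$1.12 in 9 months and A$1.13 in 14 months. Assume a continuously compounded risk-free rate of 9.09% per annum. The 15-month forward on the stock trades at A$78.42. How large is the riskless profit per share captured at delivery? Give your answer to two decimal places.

PV(dividends) I = 1.12·e^(−0.0909·9/12) + 1.13·e^(−0.0909·14/12) = 2.0625
Fair forward F* = (S − I)·e^(rT) = (69.77 − 2.0625)·e^0.113625 = 67.7075 × 1.120332 = 75.8549
Market A$78.42 > fair 75.8549: forward overpriced → cash-and-carry (borrow at r, buy the stock and collect the dividends, short the forward).
Profit at T = |F_mkt − F*| = |78.42 − 75.8549| = A$2.57 per share

A$2.57 per share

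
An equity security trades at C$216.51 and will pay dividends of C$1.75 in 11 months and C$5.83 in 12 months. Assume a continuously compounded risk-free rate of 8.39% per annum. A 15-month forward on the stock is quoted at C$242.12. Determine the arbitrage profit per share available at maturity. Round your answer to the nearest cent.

C$9.42 per share

PV(dividends) I = 1.75·e^(−0.0839·11/12) + 5.83·e^(−0.0839·12/12) = 6.9813
Fair forward F* = (S − I)·e^(rT) = (216.51 − 6.9813)·e^0.104875 = 209.5287 × 1.110572 = 232.6967
Market C$242.12 > fair 232.6967: forward overpriced → cash-and-carry (borrow at r, buy the stock and collect the dividends, short the forward).
Profit at T = |F_mkt − F*| = |242.12 − 232.6967| = C$9.42 per share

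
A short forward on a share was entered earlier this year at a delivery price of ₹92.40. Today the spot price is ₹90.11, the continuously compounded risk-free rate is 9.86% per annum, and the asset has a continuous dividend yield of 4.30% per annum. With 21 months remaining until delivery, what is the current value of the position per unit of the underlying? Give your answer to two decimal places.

-₹5.82

Current fair forward for the remaining 21 months: F = S·e^((r − q)·T), (r − q) = 0.0986 − 0.0430 = 0.0556
F = 90.11 · e^(0.0556 × 21/12) = 90.11 × 1.102191 = 99.3184
Value of long forward = (F − K)·e^(−rT) = (99.3184 − 92.40) · e^(−0.0986·21/12)
= 6.9184 × 0.841516 = 5.82
Short position value = −(long value) = -₹5.82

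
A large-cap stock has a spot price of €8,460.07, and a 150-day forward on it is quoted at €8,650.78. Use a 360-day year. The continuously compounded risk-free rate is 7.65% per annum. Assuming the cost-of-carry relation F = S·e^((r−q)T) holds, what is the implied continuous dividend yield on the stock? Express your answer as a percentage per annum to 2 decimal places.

From F = S·e^((r−q)T): (r − q) = ln(F/S)/T
ln(8650.78/8460.07) = ln(1.022542) = 0.022292
(r − q) = 0.022292 / (150/360) = 0.053501
q = r − ln(F/S)/T = 0.0765 − 0.053501 = 0.022999
q = 2.30%

2.30%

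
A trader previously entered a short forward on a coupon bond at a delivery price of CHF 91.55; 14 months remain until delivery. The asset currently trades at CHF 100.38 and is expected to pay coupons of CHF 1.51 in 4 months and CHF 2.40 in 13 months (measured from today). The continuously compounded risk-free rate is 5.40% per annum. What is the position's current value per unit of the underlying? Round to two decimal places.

PV(remaining coupons) I = 1.51·e^(−0.0540·4/12) + 2.40·e^(−0.0540·13/12) = 3.7467
Current forward F = (S − I)·e^(rT) = (100.38 − 3.7467)·e^(0.0540·14/12) = 96.6333 × 1.065027 = 102.9171
Value (long) = (F − K)·e^(−rT) = (102.9171 − 91.55) × 0.938943 = 10.6731
Short position value = −(long value) = -CHF 10.67

-CHF 10.67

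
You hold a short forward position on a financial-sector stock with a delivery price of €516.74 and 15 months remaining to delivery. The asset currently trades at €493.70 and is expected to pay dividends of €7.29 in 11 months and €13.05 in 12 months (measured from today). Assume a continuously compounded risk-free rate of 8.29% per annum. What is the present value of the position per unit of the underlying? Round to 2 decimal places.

PV(remaining dividends) I = 7.29·e^(−0.0829·11/12) + 13.05·e^(−0.0829·12/12) = 18.7683
Current forward F = (S − I)·e^(rT) = (493.70 − 18.7683)·e^(0.0829·15/12) = 474.9317 × 1.109184 = 526.7866
Value (long) = (F − K)·e^(−rT) = (526.7866 − 516.74) × 0.901563 = 9.0576
Short position value = −(long value) = -€9.06

-€9.06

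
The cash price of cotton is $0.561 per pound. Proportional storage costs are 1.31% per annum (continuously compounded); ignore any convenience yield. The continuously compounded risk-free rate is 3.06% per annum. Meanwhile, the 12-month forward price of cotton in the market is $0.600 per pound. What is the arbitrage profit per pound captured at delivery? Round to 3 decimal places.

$0.014 per pound

Fair forward: F* = S·e^(carry·T), with carry = (r + u) = 0.0306 + 0.0131 = 0.0437
F* = 0.561 · e^(0.0437 × 12/12) = 0.561 · e^0.043700 = 0.561 × 1.044669 = $0.5861
Market $0.600 > fair $0.5861: forward overpriced → cash-and-carry (buy spot, short the forward).
At maturity, profit = |F_mkt − F*| = |0.600 − 0.5861| = $0.014 per pound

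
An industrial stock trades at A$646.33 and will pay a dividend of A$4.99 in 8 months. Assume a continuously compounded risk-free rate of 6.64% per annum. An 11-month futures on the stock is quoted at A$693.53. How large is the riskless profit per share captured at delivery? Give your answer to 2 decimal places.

PV(dividends) I = 4.99·e^(−0.0664·8/12) = 4.7739
Fair futures F* = (S − I)·e^(rT) = (646.33 − 4.7739)·e^0.060867 = 641.5561 × 1.062758 = 681.8189
Market A$693.53 > fair 681.8189: forward overpriced → cash-and-carry (borrow at r, buy the stock and collect the dividends, short the forward).
Profit at T = |F_mkt − F*| = |693.53 − 681.8189| = A$11.71 per share

A$11.71 per share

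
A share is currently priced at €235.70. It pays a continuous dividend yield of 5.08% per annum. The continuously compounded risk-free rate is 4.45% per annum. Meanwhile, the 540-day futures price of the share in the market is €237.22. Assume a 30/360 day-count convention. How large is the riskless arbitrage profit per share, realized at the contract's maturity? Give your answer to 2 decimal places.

€3.74 per share

Fair futures: F* = S·e^(carry·T), with carry = (r − q) = 0.0445 − 0.0508 = -0.0063
F* = 235.70 · e^(-0.0063 × 540/360) = 235.70 · e^-0.009450 = 235.70 × 0.990595 = €233.4832
Market €237.22 > fair €233.4832: forward overpriced → cash-and-carry (buy spot, short the forward).
At maturity, profit = |F_mkt − F*| = |237.22 − 233.4832| = €3.74 per share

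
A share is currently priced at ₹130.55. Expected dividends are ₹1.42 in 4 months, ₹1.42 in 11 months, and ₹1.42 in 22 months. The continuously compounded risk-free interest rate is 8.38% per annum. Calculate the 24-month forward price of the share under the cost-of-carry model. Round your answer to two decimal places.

₹149.74

PV(dividends) I = 1.42·e^(−0.0838·4/12) + 1.42·e^(−0.0838·11/12) + 1.42·e^(−0.0838·22/12)
I = 1.3809 + 1.3150 + 1.2178 = 3.9137
F = (S − I)·e^(rT) = (130.55 − 3.9137) · e^(0.0838·24/12)
= 126.6363 · e^0.167600 = 126.6363 × 1.182464 = ₹149.74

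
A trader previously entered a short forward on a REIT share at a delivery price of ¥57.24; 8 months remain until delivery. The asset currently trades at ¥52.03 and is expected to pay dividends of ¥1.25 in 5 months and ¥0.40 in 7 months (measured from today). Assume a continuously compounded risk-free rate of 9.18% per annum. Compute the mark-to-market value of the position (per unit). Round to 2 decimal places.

PV(remaining dividends) I = 1.25·e^(−0.0918·5/12) + 0.40·e^(−0.0918·7/12) = 1.5822
Current forward F = (S − I)·e^(rT) = (52.03 − 1.5822)·e^(0.0918·8/12) = 50.4478 × 1.063112 = 53.6317
Value (long) = (F − K)·e^(−rT) = (53.6317 − 57.24) × 0.940635 = -3.3941
Short position value = −(long value) = ¥3.39

¥3.39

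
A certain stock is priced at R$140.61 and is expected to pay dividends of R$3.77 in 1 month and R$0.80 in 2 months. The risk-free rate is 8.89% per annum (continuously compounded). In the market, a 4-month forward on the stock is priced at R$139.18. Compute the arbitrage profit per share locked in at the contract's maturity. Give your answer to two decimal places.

R$0.99 per share

PV(dividends) I = 3.77·e^(−0.0889·1/12) + 0.80·e^(−0.0889·2/12) = 4.5304
Fair forward F* = (S − I)·e^(rT) = (140.61 − 4.5304)·e^0.029633 = 136.0796 × 1.030076 = 140.1723
Market R$139.18 < fair 140.1723: forward underpriced → reverse cash-and-carry (short the stock, invest proceeds at r, pay the dividends, go long the forward).
Profit at T = |F_mkt − F*| = |139.18 − 140.1723| = R$0.99 per share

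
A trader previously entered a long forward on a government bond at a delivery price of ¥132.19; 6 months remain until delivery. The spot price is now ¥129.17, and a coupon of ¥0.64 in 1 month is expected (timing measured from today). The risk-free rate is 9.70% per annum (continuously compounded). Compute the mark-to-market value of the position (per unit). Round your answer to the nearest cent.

¥2.60

PV(remaining coupons) I = 0.64·e^(−0.0970·1/12) = 0.6348
Current forward F = (S − I)·e^(rT) = (129.17 − 0.6348)·e^(0.0970·6/12) = 128.5352 × 1.049695 = 134.9228
Value (long) = (F − K)·e^(−rT) = (134.9228 − 132.19) × 0.952657 = 2.6034
Value = ¥2.60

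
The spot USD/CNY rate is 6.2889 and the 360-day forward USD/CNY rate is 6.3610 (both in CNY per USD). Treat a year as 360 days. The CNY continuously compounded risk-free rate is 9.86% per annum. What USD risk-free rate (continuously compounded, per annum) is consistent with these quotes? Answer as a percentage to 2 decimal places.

F = S·e^((r_CNY − r_USD)T) ⇒ r_USD = r_CNY − ln(F/S)/T
ln(6.3610/6.2889) = 0.011399; /(360/360) = 0.011399
r_USD = 0.0986 − 0.011399 = 0.087201
r_USD = 8.72%

8.72%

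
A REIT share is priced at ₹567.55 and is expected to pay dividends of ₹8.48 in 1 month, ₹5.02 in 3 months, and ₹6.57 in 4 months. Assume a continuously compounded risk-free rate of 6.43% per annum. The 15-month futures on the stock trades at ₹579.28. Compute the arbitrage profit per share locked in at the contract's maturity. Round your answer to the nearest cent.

₹14.31 per share

PV(dividends) I = 8.48·e^(−0.0643·1/12) + 5.02·e^(−0.0643·3/12) + 6.57·e^(−0.0643·4/12) = 19.8053
Fair futures F* = (S − I)·e^(rT) = (567.55 − 19.8053)·e^0.080375 = 547.7447 × 1.083693 = 593.5871
Market ₹579.28 < fair 593.5871: forward underpriced → reverse cash-and-carry (short the stock, invest proceeds at r, pay the dividends, go long the forward).
Profit at T = |F_mkt − F*| = |579.28 − 593.5871| = ₹14.31 per share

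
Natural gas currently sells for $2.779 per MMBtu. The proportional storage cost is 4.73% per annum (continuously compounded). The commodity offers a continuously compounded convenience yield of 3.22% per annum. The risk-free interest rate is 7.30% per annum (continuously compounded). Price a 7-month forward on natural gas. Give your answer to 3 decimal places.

$2.926 per MMBtu

Net carry = r + u − y = 0.0730 + 0.0473 − 0.0322 = 0.0881
F = S·e^((r+u−y)T) = 2.779 · e^(0.0881 × 7/12) = 2.779 · e^0.051392
= 2.779 × 1.052735 = $2.926 per MMBtu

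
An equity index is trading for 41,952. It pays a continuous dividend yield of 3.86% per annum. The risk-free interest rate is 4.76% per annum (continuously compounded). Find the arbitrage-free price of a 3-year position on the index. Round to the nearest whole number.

43,100

F = S·e^((r − q)T) = 41952 · e^((0.0476 − 0.0386) × 3)
= 41952 · e^0.027000 = 41952 × 1.027368
F = 43,100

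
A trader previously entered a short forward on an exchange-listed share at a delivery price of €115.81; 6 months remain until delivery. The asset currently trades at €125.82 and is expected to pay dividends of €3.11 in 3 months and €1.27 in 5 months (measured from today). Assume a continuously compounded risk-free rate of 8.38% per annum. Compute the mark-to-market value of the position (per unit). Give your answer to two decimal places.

PV(remaining dividends) I = 3.11·e^(−0.0838·3/12) + 1.27·e^(−0.0838·5/12) = 4.2719
Current forward F = (S − I)·e^(rT) = (125.82 − 4.2719)·e^(0.0838·6/12) = 121.5481 × 1.042790 = 126.7491
Value (long) = (F − K)·e^(−rT) = (126.7491 − 115.81) × 0.958966 = 10.4902
Short position value = −(long value) = -€10.49

-€10.49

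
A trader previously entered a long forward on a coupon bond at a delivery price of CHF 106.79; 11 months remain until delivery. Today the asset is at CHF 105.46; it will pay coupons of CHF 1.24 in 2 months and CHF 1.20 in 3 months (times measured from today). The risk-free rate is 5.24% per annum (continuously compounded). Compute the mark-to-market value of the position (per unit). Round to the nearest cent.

PV(remaining coupons) I = 1.24·e^(−0.0524·2/12) + 1.20·e^(−0.0524·3/12) = 2.4136
Current forward F = (S − I)·e^(rT) = (105.46 − 2.4136)·e^(0.0524·11/12) = 103.0464 × 1.049206 = 108.1169
Value (long) = (F − K)·e^(−rT) = (108.1169 − 106.79) × 0.953102 = 1.2647
Value = CHF 1.26

CHF 1.26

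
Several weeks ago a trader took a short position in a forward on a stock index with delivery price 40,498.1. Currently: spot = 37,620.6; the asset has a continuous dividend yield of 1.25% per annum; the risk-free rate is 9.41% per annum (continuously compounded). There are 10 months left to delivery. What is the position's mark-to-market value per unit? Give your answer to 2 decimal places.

Current fair forward for the remaining 10 months: F = S·e^((r − q)·T), (r − q) = 0.0941 − 0.0125 = 0.0816
F = 37620.6 · e^(0.0816 × 10/12) = 37620.6 × 1.07036531 = 40267.7852
Value of long forward = (F − K)·e^(−rT) = (40267.7852 − 40498.1) · e^(−0.0941·10/12)
= -230.3148 × 0.92457910 = -212.94
Short position value = −(long value) = 212.94

212.94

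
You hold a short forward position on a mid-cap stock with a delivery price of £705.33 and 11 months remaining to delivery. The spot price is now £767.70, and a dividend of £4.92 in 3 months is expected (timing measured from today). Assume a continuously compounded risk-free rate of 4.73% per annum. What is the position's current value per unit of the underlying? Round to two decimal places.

-£87.44

PV(remaining dividends) I = 4.92·e^(−0.0473·3/12) = 4.8622
Current forward F = (S − I)·e^(rT) = (767.70 − 4.8622)·e^(0.0473·11/12) = 762.8378 × 1.044312 = 796.6407
Value (long) = (F − K)·e^(−rT) = (796.6407 − 705.33) × 0.957568 = 87.4362
Short position value = −(long value) = -£87.44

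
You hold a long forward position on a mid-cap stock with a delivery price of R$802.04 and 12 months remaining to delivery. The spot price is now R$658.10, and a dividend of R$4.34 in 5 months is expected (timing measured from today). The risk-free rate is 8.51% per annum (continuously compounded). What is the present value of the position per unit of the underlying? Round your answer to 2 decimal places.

-R$82.70

PV(remaining dividends) I = 4.34·e^(−0.0851·5/12) = 4.1888
Current forward F = (S − I)·e^(rT) = (658.10 − 4.1888)·e^(0.0851·12/12) = 653.9112 × 1.088826 = 711.9955
Value (long) = (F − K)·e^(−rT) = (711.9955 − 802.04) × 0.918420 = -82.6987
Value = -R$82.70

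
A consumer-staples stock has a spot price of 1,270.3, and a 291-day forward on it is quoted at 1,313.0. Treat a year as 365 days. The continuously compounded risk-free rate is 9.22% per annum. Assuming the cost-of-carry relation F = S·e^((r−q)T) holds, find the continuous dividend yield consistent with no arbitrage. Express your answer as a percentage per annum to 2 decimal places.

5.07%

From F = S·e^((r−q)T): (r − q) = ln(F/S)/T
ln(1313.0/1270.3) = ln(1.033614) = 0.033061
(r − q) = 0.033061 / (291/365) = 0.041468
q = r − ln(F/S)/T = 0.0922 − 0.041468 = 0.050732
q = 5.07%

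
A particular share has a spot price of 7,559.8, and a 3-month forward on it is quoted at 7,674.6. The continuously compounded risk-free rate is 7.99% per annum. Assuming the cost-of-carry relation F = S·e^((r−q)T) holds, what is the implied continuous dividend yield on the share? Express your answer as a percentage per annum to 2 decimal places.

From F = S·e^((r−q)T): (r − q) = ln(F/S)/T
ln(7674.6/7559.8) = ln(1.015186) = 0.015072
(r − q) = 0.015072 / (3/12) = 0.060288
q = r − ln(F/S)/T = 0.0799 − 0.060288 = 0.019612
q = 1.96%

1.96%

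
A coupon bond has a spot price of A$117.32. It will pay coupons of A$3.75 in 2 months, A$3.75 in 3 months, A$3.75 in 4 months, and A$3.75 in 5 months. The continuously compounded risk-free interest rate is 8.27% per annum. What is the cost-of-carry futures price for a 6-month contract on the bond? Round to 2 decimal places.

PV(coupons) I = 3.75·e^(−0.0827·2/12) + 3.75·e^(−0.0827·3/12) + 3.75·e^(−0.0827·4/12) + 3.75·e^(−0.0827·5/12)
I = 3.6987 + 3.6733 + 3.6480 + 3.6230 = 14.6430
F = (S − I)·e^(rT) = (117.32 − 14.6430) · e^(0.0827·6/12)
= 102.6770 · e^0.041350 = 102.6770 × 1.042217 = A$107.01

A$107.01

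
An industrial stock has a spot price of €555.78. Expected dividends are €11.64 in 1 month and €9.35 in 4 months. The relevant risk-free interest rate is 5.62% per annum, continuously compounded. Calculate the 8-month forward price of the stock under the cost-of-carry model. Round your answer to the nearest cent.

PV(dividends) I = 11.64·e^(−0.0562·1/12) + 9.35·e^(−0.0562·4/12)
I = 11.5856 + 9.1765 = 20.7621
F = (S − I)·e^(rT) = (555.78 − 20.7621) · e^(0.0562·8/12)
= 535.0179 · e^0.037467 = 535.0179 × 1.038178 = €555.44

€555.44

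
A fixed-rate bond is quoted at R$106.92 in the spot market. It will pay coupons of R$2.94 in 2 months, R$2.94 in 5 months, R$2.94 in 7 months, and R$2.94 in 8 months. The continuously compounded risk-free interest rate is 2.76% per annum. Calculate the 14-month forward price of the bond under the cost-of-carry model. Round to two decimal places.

R$98.43

PV(coupons) I = 2.94·e^(−0.0276·2/12) + 2.94·e^(−0.0276·5/12) + 2.94·e^(−0.0276·7/12) + 2.94·e^(−0.0276·8/12)
I = 2.9265 + 2.9064 + 2.8930 + 2.8864 = 11.6123
F = (S − I)·e^(rT) = (106.92 − 11.6123) · e^(0.0276·14/12)
= 95.3077 · e^0.032200 = 95.3077 × 1.032724 = R$98.43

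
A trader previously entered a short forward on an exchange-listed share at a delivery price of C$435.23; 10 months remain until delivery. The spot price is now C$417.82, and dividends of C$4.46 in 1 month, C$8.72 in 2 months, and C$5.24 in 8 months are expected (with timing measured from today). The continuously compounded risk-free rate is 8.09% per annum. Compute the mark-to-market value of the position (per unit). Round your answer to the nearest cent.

PV(remaining dividends) I = 4.46·e^(−0.0809·1/12) + 8.72·e^(−0.0809·2/12) + 5.24·e^(−0.0809·8/12) = 17.9981
Current forward F = (S − I)·e^(rT) = (417.82 − 17.9981)·e^(0.0809·10/12) = 399.8219 × 1.069741 = 427.7059
Value (long) = (F − K)·e^(−rT) = (427.7059 − 435.23) × 0.934806 = -7.0336
Short position value = −(long value) = C$7.03

C$7.03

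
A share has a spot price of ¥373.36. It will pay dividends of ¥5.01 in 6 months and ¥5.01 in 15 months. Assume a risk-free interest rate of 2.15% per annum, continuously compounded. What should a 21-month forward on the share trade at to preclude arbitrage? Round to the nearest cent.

¥377.46

PV(dividends) I = 5.01·e^(−0.0215·6/12) + 5.01·e^(−0.0215·15/12)
I = 4.9564 + 4.8771 = 9.8335
F = (S − I)·e^(rT) = (373.36 − 9.8335) · e^(0.0215·21/12)
= 363.5265 · e^0.037625 = 363.5265 × 1.038342 = ¥377.46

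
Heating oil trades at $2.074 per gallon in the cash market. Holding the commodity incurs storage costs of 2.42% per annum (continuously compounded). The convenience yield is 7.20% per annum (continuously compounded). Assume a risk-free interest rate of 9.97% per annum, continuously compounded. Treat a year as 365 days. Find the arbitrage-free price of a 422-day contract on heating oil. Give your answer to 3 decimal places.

Net carry = r + u − y = 0.0997 + 0.0242 − 0.0720 = 0.0519
F = S·e^((r+u−y)T) = 2.074 · e^(0.0519 × 422/365) = 2.074 · e^0.060005
= 2.074 × 1.061842 = $2.202 per gallon

$2.202 per gallon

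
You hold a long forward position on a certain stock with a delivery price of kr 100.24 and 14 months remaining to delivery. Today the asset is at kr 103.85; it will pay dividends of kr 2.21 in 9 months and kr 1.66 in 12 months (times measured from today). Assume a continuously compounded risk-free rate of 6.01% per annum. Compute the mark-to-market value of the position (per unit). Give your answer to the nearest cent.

kr 6.72

PV(remaining dividends) I = 2.21·e^(−0.0601·9/12) + 1.66·e^(−0.0601·12/12) = 3.6758
Current forward F = (S − I)·e^(rT) = (103.85 − 3.6758)·e^(0.0601·14/12) = 100.1742 × 1.072633 = 107.4502
Value (long) = (F − K)·e^(−rT) = (107.4502 − 100.24) × 0.932285 = 6.7220
Value = kr 6.72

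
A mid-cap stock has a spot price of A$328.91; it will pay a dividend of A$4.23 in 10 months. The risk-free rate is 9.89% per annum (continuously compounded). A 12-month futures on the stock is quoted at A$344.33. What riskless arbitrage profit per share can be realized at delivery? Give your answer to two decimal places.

PV(dividends) I = 4.23·e^(−0.0989·10/12) = 3.8954
Fair futures F* = (S − I)·e^(rT) = (328.91 − 3.8954)·e^0.098900 = 325.0146 × 1.103956 = 358.8018
Market A$344.33 < fair 358.8018: forward underpriced → reverse cash-and-carry (short the stock, invest proceeds at r, pay the dividends, go long the forward).
Profit at T = |F_mkt − F*| = |344.33 − 358.8018| = A$14.47 per share

A$14.47 per share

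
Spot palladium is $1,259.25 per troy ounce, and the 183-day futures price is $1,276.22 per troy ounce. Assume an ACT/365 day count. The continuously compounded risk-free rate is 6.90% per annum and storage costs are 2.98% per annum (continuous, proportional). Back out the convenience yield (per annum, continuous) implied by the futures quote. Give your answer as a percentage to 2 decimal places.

7.21%

F = S·e^((r+u−y)T) ⇒ (r+u−y) = ln(F/S)/T
ln(1276.22/1259.25) = 0.013386; /T ⇒ 0.026699
y = r + u − ln(F/S)/T = 0.0690 + 0.0298 − 0.026699 = 0.072101
y = 7.21%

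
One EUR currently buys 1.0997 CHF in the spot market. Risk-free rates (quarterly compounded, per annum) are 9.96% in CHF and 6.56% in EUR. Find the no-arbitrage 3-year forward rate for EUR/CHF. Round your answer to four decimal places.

By covered interest parity, F = S · (1+r_CHF/4)^(4T) / (1+r_EUR/4)^(4T)
= 1.0997 × 1.343315 / 1.215559 = 1.0997 × 1.105101
F = 1.2153 CHF per EUR

1.2153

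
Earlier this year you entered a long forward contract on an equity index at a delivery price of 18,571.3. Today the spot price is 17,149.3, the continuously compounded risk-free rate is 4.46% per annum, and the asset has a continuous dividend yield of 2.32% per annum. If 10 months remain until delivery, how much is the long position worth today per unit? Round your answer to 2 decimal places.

-1072.80

Current fair forward for the remaining 10 months: F = S·e^((r − q)·T), (r − q) = 0.0446 − 0.0232 = 0.0214
F = 17149.3 · e^(0.0214 × 10/12) = 17149.3 × 1.01799330 = 17457.8725
Value of long forward = (F − K)·e^(−rT) = (17457.8725 − 18571.3) · e^(−0.0446·10/12)
= -1113.4275 × 0.96351554 = -1072.80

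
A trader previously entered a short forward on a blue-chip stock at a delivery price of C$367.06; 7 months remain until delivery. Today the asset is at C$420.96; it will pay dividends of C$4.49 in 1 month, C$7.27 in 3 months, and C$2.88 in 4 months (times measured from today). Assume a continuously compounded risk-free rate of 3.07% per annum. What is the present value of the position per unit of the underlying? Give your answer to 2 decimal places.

PV(remaining dividends) I = 4.49·e^(−0.0307·1/12) + 7.27·e^(−0.0307·3/12) + 2.88·e^(−0.0307·4/12) = 14.5436
Current forward F = (S − I)·e^(rT) = (420.96 − 14.5436)·e^(0.0307·7/12) = 406.4164 × 1.018070 = 413.7603
Value (long) = (F − K)·e^(−rT) = (413.7603 − 367.06) × 0.982251 = 45.8714
Short position value = −(long value) = -C$45.87

-C$45.87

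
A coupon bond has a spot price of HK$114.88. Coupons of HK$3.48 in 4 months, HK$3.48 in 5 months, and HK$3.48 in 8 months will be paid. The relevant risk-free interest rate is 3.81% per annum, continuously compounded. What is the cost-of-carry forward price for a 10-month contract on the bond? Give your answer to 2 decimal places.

HK$108.00

PV(coupons) I = 3.48·e^(−0.0381·4/12) + 3.48·e^(−0.0381·5/12) + 3.48·e^(−0.0381·8/12)
I = 3.4361 + 3.4252 + 3.3927 = 10.2540
F = (S − I)·e^(rT) = (114.88 − 10.2540) · e^(0.0381·10/12)
= 104.6260 · e^0.031750 = 104.6260 × 1.032259 = HK$108.00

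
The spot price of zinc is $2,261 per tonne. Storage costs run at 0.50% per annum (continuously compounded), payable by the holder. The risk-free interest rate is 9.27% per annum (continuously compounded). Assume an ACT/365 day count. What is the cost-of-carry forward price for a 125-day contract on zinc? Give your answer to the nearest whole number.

$2,338 per tonne

Net carry = r + u − y = 0.0927 + 0.0050 − 0.0000 = 0.0977
F = S·e^((r+u−y)T) = 2261 · e^(0.0977 × 125/365) = 2261 · e^0.033459
= 2261 × 1.034025 = $2,338 per tonne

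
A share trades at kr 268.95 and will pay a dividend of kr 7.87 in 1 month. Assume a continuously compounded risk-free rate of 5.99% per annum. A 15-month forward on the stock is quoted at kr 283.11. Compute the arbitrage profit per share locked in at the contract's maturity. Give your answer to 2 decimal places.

PV(dividends) I = 7.87·e^(−0.0599·1/12) = 7.8308
Fair forward F* = (S − I)·e^(rT) = (268.95 − 7.8308)·e^0.074875 = 261.1192 × 1.077749 = 281.4210
Market kr 283.11 > fair 281.4210: forward overpriced → cash-and-carry (borrow at r, buy the stock and collect the dividends, short the forward).
Profit at T = |F_mkt − F*| = |283.11 − 281.4210| = kr 1.69 per share

kr 1.69 per share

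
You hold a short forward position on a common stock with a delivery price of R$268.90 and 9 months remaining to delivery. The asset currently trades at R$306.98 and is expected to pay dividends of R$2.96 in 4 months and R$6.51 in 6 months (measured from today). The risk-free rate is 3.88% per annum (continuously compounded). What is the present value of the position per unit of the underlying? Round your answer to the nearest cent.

-R$36.49

PV(remaining dividends) I = 2.96·e^(−0.0388·4/12) + 6.51·e^(−0.0388·6/12) = 9.3069
Current forward F = (S − I)·e^(rT) = (306.98 − 9.3069)·e^(0.0388·9/12) = 297.6731 × 1.029528 = 306.4628
Value (long) = (F − K)·e^(−rT) = (306.4628 − 268.90) × 0.971319 = 36.4855
Short position value = −(long value) = -R$36.49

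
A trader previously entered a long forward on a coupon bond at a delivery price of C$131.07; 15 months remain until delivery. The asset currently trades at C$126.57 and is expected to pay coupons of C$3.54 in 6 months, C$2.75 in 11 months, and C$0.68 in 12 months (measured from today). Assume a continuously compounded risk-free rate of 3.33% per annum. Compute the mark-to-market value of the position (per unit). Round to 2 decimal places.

PV(remaining coupons) I = 3.54·e^(−0.0333·6/12) + 2.75·e^(−0.0333·11/12) + 0.68·e^(−0.0333·12/12) = 6.8066
Current forward F = (S − I)·e^(rT) = (126.57 − 6.8066)·e^(0.0333·15/12) = 119.7634 × 1.042503 = 124.8537
Value (long) = (F − K)·e^(−rT) = (124.8537 − 131.07) × 0.959229 = -5.9629
Value = -C$5.96

-C$5.96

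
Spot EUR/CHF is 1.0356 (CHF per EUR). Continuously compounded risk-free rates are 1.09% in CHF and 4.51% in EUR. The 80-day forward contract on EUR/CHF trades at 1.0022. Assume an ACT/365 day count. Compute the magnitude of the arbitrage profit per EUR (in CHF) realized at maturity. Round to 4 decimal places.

Fair forward: F* = S·e^(carry·T), with carry = (r_CHF − r_EUR) = 0.0109 − 0.0451 = -0.0342
F* = 1.0356 · e^(-0.0342 × 80/365) = 1.0356 · e^-0.007496 = 1.0356 × 0.992532 = 1.0279
Market 1.0022 < fair 1.0279: forward underpriced → reverse cash-and-carry (short spot, go long the forward).
At maturity, profit = |F_mkt − F*| = |1.0022 − 1.0279| = 0.0257 per EUR (in CHF)

0.0257 per EUR (in CHF)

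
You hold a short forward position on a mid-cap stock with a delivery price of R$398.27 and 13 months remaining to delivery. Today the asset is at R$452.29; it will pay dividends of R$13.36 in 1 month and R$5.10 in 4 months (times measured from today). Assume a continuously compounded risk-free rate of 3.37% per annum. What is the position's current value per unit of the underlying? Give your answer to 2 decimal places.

-R$49.93

PV(remaining dividends) I = 13.36·e^(−0.0337·1/12) + 5.10·e^(−0.0337·4/12) = 18.3656
Current forward F = (S − I)·e^(rT) = (452.29 − 18.3656)·e^(0.0337·13/12) = 433.9244 × 1.037183 = 450.0590
Value (long) = (F − K)·e^(−rT) = (450.0590 − 398.27) × 0.964150 = 49.9324
Short position value = −(long value) = -R$49.93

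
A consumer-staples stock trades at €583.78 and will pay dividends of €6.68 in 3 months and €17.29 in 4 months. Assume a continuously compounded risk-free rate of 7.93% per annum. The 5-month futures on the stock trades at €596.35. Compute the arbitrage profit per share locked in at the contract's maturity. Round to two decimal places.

PV(dividends) I = 6.68·e^(−0.0793·3/12) + 17.29·e^(−0.0793·4/12) = 23.3878
Fair futures F* = (S − I)·e^(rT) = (583.78 − 23.3878)·e^0.033042 = 560.3922 × 1.033594 = 579.2180
Market €596.35 > fair 579.2180: forward overpriced → cash-and-carry (borrow at r, buy the stock and collect the dividends, short the forward).
Profit at T = |F_mkt − F*| = |596.35 − 579.2180| = €17.13 per share

€17.13 per share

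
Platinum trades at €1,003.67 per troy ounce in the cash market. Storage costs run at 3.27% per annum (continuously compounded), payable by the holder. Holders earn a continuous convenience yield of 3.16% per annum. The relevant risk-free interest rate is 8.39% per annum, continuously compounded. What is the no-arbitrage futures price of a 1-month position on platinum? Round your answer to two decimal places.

€1,010.80 per troy ounce

Net carry = r + u − y = 0.0839 + 0.0327 − 0.0316 = 0.0850
F = S·e^((r+u−y)T) = 1003.67 · e^(0.0850 × 1/12) = 1003.67 · e^0.00708333
= 1003.67 × 1.00710848 = €1,010.80 per troy ounce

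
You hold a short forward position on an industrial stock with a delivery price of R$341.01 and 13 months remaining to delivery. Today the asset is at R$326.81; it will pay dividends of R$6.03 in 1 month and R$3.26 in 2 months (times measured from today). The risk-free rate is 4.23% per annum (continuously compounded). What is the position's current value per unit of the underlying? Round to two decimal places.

PV(remaining dividends) I = 6.03·e^(−0.0423·1/12) + 3.26·e^(−0.0423·2/12) = 9.2459
Current forward F = (S − I)·e^(rT) = (326.81 − 9.2459)·e^(0.0423·13/12) = 317.5641 × 1.046891 = 332.4550
Value (long) = (F − K)·e^(−rT) = (332.4550 − 341.01) × 0.955209 = -8.1718
Short position value = −(long value) = R$8.17

R$8.17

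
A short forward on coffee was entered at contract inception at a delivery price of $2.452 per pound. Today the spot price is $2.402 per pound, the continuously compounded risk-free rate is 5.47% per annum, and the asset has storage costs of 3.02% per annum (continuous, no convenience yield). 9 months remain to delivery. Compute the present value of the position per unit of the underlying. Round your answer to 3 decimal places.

-$0.104 per pound

Current fair forward for the remaining 9 months: F = S·e^((r + u)·T), (r + u) = 0.0547 + 0.0302 = 0.0849
F = 2.402 · e^(0.0849 × 9/12) = 2.402 × 1.065746 = 2.5599
Value of long forward = (F − K)·e^(−rT) = (2.5599 − 2.452) · e^(−0.0547·9/12)
= 0.1079 × 0.959805 = 0.104
Short position value = −(long value) = -$0.104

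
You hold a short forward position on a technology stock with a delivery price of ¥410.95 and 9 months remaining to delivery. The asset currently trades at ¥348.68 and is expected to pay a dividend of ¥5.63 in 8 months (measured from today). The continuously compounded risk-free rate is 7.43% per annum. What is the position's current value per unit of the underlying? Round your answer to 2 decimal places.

PV(remaining dividends) I = 5.63·e^(−0.0743·8/12) = 5.3579
Current forward F = (S − I)·e^(rT) = (348.68 − 5.3579)·e^(0.0743·9/12) = 343.3221 × 1.057307 = 362.9969
Value (long) = (F − K)·e^(−rT) = (362.9969 − 410.95) × 0.945799 = -45.3540
Short position value = −(long value) = ¥45.35

¥45.35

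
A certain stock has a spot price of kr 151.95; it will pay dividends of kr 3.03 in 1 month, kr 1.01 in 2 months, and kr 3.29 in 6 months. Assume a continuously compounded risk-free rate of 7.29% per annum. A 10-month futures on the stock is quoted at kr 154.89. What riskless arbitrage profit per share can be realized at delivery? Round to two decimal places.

PV(dividends) I = 3.03·e^(−0.0729·1/12) + 1.01·e^(−0.0729·2/12) + 3.29·e^(−0.0729·6/12) = 7.1817
Fair futures F* = (S − I)·e^(rT) = (151.95 − 7.1817)·e^0.060750 = 144.7683 × 1.062633 = 153.8356
Market kr 154.89 > fair 153.8356: forward overpriced → cash-and-carry (borrow at r, buy the stock and collect the dividends, short the forward).
Profit at T = |F_mkt − F*| = |154.89 − 153.8356| = kr 1.05 per share

kr 1.05 per share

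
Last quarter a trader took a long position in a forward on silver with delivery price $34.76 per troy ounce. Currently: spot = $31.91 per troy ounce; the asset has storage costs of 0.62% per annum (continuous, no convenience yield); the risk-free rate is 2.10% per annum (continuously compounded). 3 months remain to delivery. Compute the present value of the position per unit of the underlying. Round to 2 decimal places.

-$2.62 per troy ounce

Current fair forward for the remaining 3 months: F = S·e^((r + u)·T), (r + u) = 0.0210 + 0.0062 = 0.0272
F = 31.91 · e^(0.0272 × 3/12) = 31.91 × 1.006823 = 32.1277
Value of long forward = (F − K)·e^(−rT) = (32.1277 − 34.76) · e^(−0.0210·3/12)
= -2.6323 × 0.994764 = -2.62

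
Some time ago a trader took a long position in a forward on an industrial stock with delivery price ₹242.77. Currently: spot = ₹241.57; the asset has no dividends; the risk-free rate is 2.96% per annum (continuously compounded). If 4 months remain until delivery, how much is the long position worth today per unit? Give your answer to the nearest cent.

Current fair forward for the remaining 4 months: F = S·e^(r·T), r = 0.0296
F = 241.57 · e^(0.0296 × 4/12) = 241.57 × 1.009916 = 243.9654
Value of long forward = (F − K)·e^(−rT) = (243.9654 − 242.77) · e^(−0.0296·4/12)
= 1.1954 × 0.990182 = 1.18

₹1.18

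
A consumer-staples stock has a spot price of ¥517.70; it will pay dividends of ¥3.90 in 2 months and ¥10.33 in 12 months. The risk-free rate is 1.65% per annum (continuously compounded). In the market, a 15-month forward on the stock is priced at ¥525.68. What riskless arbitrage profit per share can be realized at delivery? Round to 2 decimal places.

PV(dividends) I = 3.90·e^(−0.0165·2/12) + 10.33·e^(−0.0165·12/12) = 14.0502
Fair forward F* = (S − I)·e^(rT) = (517.70 − 14.0502)·e^0.020625 = 503.6498 × 1.020839 = 514.1454
Market ¥525.68 > fair 514.1454: forward overpriced → cash-and-carry (borrow at r, buy the stock and collect the dividends, short the forward).
Profit at T = |F_mkt − F*| = |525.68 − 514.1454| = ¥11.53 per share

¥11.53 per share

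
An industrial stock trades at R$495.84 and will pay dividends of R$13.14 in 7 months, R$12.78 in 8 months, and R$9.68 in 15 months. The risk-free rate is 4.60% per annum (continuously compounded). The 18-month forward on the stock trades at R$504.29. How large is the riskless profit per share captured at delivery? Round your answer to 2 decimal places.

PV(dividends) I = 13.14·e^(−0.0460·7/12) + 12.78·e^(−0.0460·8/12) + 9.68·e^(−0.0460·15/12) = 34.3252
Fair forward F* = (S − I)·e^(rT) = (495.84 − 34.3252)·e^0.069000 = 461.5148 × 1.071436 = 494.4836
Market R$504.29 > fair 494.4836: forward overpriced → cash-and-carry (borrow at r, buy the stock and collect the dividends, short the forward).
Profit at T = |F_mkt − F*| = |504.29 − 494.4836| = R$9.81 per share

R$9.81 per share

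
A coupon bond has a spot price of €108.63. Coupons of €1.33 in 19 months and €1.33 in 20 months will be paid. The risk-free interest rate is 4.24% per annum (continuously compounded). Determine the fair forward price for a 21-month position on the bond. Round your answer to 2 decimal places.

PV(coupons) I = 1.33·e^(−0.0424·19/12) + 1.33·e^(−0.0424·20/12)
I = 1.2436 + 1.2393 = 2.4829
F = (S − I)·e^(rT) = (108.63 − 2.4829) · e^(0.0424·21/12)
= 106.1471 · e^0.074200 = 106.1471 × 1.077022 = €114.32

€114.32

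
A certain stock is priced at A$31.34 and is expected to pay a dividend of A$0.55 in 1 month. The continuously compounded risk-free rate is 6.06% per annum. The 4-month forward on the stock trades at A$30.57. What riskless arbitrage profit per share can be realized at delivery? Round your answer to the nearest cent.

PV(dividends) I = 0.55·e^(−0.0606·1/12) = 0.5472
Fair forward F* = (S − I)·e^(rT) = (31.34 − 0.5472)·e^0.020200 = 30.7928 × 1.020405 = 31.4211
Market A$30.57 < fair 31.4211: forward underpriced → reverse cash-and-carry (short the stock, invest proceeds at r, pay the dividends, go long the forward).
Profit at T = |F_mkt − F*| = |30.57 − 31.4211| = A$0.85 per share

A$0.85 per share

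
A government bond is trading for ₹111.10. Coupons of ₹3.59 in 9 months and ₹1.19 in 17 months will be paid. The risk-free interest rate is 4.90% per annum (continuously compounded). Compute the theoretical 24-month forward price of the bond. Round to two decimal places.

₹117.50

PV(coupons) I = 3.59·e^(−0.0490·9/12) + 1.19·e^(−0.0490·17/12)
I = 3.4605 + 1.1102 = 4.5707
F = (S − I)·e^(rT) = (111.10 − 4.5707) · e^(0.0490·24/12)
= 106.5293 · e^0.098000 = 106.5293 × 1.102963 = ₹117.50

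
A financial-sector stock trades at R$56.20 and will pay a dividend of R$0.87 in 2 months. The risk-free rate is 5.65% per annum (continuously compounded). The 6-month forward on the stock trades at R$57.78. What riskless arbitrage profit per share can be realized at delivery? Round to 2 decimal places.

R$0.86 per share

PV(dividends) I = 0.87·e^(−0.0565·2/12) = 0.8618
Fair forward F* = (S − I)·e^(rT) = (56.20 − 0.8618)·e^0.028250 = 55.3382 × 1.028653 = 56.9238
Market R$57.78 > fair 56.9238: forward overpriced → cash-and-carry (borrow at r, buy the stock and collect the dividends, short the forward).
Profit at T = |F_mkt − F*| = |57.78 − 56.9238| = R$0.86 per share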